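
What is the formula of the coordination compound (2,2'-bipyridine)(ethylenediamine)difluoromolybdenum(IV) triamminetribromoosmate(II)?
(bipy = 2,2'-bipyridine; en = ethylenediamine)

Cation [Mo…]: ligand charges -2, Mo(IV) ⇒ ion charge 2+.
Anion [Os…]: ligand charges -3, Os(II) ⇒ ion charge 1−.
One 2+ cation requires 2 of the 1− anion.

[Mo(bipy)(en)F2][OsBr3(NH3)3]2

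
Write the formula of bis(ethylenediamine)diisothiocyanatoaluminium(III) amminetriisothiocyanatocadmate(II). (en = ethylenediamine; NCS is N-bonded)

[Al(en)2(NCS)2][Cd(NCS)3(NH3)]

Cation [Al…]: ligand charges -2, Al(III) ⇒ ion charge 1+.
Anion [Cd…]: ligand charges -3, Cd(II) ⇒ ion charge 1−.
One 1+ cation balances one 1− anion.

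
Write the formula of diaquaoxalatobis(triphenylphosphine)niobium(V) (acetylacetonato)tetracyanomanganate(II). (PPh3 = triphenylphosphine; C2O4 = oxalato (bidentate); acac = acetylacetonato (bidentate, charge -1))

Cation [Nb…]: ligand charges -2, Nb(V) ⇒ ion charge 3+.
Anion [Mn…]: ligand charges -5, Mn(II) ⇒ ion charge 3−.
One 3+ cation balances one 3− anion.

[Nb(C2O4)(H2O)2(PPh3)2][Mn(acac)(CN)4]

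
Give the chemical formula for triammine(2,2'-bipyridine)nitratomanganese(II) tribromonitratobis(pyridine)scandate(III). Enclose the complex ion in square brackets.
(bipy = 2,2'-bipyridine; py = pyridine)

[Mn(bipy)(NH3)3(NO3)][ScBr3(NO3)(py)2]

Cation [Mn…]: ligand charges -1, Mn(II) ⇒ ion charge 1+.
Anion [Sc…]: ligand charges -4, Sc(III) ⇒ ion charge 1−.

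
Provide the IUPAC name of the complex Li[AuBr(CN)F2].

lithium bromocyanodifluoroaurate(III)

The 1 lithium counter-ion carries a total charge of +1, so each complex ion is 1−.
Ligand charges: 1×bromo (-1 each), 2×fluoro (-1 each), 1×cyano (-1 each); total -4. So Au + (-4) = 1−, giving Au = +3.
Ligands are named alphabetically: bromo before cyano before fluoro.
The complex ion is anionic, so gold takes the -ate form aurate(III).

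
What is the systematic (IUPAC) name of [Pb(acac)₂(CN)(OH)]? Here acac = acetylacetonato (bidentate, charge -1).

There is no counter-ion, so the complex is neutral overall.
Ligand charges: 1×hydroxo (-1 each), 1×cyano (-1 each), 2×acetylacetonato (-1 each); total -4. So Pb + (-4) = 0, giving Pb = +4.
Ligands are named alphabetically: acetylacetonato before cyano before hydroxo.

bis(acetylacetonato)cyanohydroxolead(IV)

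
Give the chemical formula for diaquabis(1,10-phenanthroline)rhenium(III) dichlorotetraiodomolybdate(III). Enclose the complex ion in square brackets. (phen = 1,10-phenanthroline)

[Re(H2O)2(phen)2][MoCl2I4]

Cation [Re…]: ligand charges 0, Re(III) ⇒ ion charge 3+.
Anion [Mo…]: ligand charges -6, Mo(III) ⇒ ion charge 3−.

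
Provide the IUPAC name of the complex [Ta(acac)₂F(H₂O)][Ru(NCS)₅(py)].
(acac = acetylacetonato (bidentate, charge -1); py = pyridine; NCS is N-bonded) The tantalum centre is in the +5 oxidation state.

Ta is given as +5; the cation's ligand charges sum to -3, so the complex cation is 2+.
A 1:1 salt means the anion carries the equal and opposite charge, 2−.
Anion: ligand charges sum to -5; for the ion to be 2−, Ru = +3.

bis(acetylacetonato)aquafluorotantalum(V) pentaisothiocyanato(pyridine)ruthenate(III)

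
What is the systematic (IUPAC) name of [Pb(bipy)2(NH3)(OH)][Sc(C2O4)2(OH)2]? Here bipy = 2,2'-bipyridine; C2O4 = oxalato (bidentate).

amminebis(2,2'-bipyridine)hydroxolead(IV) dihydroxodioxalatoscandate(III)

Both ions are complex: the cation is named first with the plain metal name, the anion second with the -ate form; each ion's ligands are alphabetised independently.
Scandium is always +3 in its complexes; the anion's ligand charges sum to -6, so the complex anion is 3−.
A 1:1 salt means the cation carries the equal and opposite charge, 3+.
Cation: ligand charges sum to -1; for the ion to be 3+, Pb = +4.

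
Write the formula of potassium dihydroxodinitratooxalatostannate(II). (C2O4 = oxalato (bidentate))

K4[Sn(C2O4)(NO3)2(OH)2]

Ligands: 2 hydroxo (OH, -1), 2 nitrato (NO3, -1), 1 oxalato (C2O4, -2). Ligand charge sum = -6.
With Sn in oxidation state +2, the complex ion is [Sn...]^4−.
Charge balance with potassium (+1) requires 1 complex ion per 4 potassium.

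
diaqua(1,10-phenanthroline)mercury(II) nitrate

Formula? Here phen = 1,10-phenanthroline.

Ligands: 2 aqua (H2O, neutral), 1 1,10-phenanthroline (phen, neutral). Ligand charge sum = 0.
With Hg in oxidation state +2, the complex ion is [Hg...]^2+.
Charge balance with nitrate (-1) requires 1 complex ion per 2 nitrate.

[Hg(H2O)2(phen)](NO3)2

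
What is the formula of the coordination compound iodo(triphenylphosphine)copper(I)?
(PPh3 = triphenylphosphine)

Ligands: 1 iodo (I, -1), 1 triphenylphosphine (PPh3, neutral). Ligand charge sum = -1.
With Cu in oxidation state +1, the complex ion is [Cu...].

[CuI(PPh3)]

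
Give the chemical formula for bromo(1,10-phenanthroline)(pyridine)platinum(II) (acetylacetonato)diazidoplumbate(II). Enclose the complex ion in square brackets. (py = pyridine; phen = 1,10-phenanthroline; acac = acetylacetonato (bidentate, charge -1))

Cation [Pt…]: ligand charges -1, Pt(II) ⇒ ion charge 1+.
Anion [Pb…]: ligand charges -3, Pb(II) ⇒ ion charge 1−.
One 1+ cation balances one 1− anion.

[PtBr(phen)(py)][Pb(acac)(N3)2]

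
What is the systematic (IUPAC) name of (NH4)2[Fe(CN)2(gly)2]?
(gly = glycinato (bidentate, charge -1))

ammonium dicyanobis(glycinato)ferrate(II)

The 2 ammonium counter-ions carry a total charge of +2, so each complex ion is 2−.
Ligand charges: 2×cyano (-1 each), 2×glycinato (-1 each); total -4. So Fe + (-4) = 2−, giving Fe = +2.
Ligands are named alphabetically: cyano before glycinato.
The complex ion is anionic, so iron takes the -ate form ferrate(II).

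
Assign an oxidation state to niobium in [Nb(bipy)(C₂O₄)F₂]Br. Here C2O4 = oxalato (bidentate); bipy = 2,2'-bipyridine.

1 bromide outside the brackets (-1 each) → the complex ion is 1+.
Ligand charges: 2×F = -2; 1×C2O4 = -2; 1×bipy neutral; sum -4.
Nb + (-4) = 1+ ⇒ Nb is +5.

+5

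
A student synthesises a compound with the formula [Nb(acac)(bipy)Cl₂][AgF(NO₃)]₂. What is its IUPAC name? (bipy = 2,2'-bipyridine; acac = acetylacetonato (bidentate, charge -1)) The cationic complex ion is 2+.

Both ions are complex: the cation is named first with the plain metal name, the anion second with the -ate form; each ion's ligands are alphabetised independently.
The complex cation is given as 2+; its ligand charges sum to -3, so Nb = +5.
With 2 anions per cation, each anion must be 2/2 = 1−.
Anion: ligand charges sum to -2; for the ion to be 1−, Ag = +1.

(acetylacetonato)(2,2'-bipyridine)dichloroniobium(V) fluoronitratoargentate(I)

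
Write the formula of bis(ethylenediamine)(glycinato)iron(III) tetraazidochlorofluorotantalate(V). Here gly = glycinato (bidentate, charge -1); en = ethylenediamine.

[Fe(en)2(gly)][TaClF(N3)4]2

Cation [Fe…]: ligand charges -1, Fe(III) ⇒ ion charge 2+.
Anion [Ta…]: ligand charges -6, Ta(V) ⇒ ion charge 1−.
One 2+ cation requires 2 of the 1− anion.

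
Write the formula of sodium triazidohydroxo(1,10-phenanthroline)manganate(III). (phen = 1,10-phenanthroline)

Na[Mn(N3)3(OH)(phen)]

Ligands: 3 azido (N3, -1), 1 1,10-phenanthroline (phen, neutral), 1 hydroxo (OH, -1). Ligand charge sum = -4.
With Mn in oxidation state +3, the complex ion is [Mn...]^1−.
Charge balance with sodium (+1) requires 1 complex ion per 1 sodium.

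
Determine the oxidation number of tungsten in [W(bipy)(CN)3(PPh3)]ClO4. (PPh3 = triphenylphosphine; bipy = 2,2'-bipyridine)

+4

1 perchlorate outside the brackets (-1 each) → the complex ion is 1+.
Ligand charges: 1×PPh3 neutral; 3×CN = -3; 1×bipy neutral; sum -3.
W + (-3) = 1+ ⇒ W is +4.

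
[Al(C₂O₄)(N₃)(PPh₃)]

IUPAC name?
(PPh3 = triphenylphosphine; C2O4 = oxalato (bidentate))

There is no counter-ion, so the complex is neutral overall.
Ligand charges: 1×triphenylphosphine (neutral), 1×azido (-1 each), 1×oxalato (-2 each); total -3. So Al + (-3) = 0, giving Al = +3.
Ligands are named alphabetically: azido before oxalato before triphenylphosphine.

azidooxalato(triphenylphosphine)aluminium(III)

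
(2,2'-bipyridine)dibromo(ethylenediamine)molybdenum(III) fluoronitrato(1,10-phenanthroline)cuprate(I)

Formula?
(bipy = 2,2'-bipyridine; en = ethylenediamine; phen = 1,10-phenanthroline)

[Mo(bipy)Br2(en)][CuF(NO3)(phen)]

Cation [Mo…]: ligand charges -2, Mo(III) ⇒ ion charge 1+.
Anion [Cu…]: ligand charges -2, Cu(I) ⇒ ion charge 1−.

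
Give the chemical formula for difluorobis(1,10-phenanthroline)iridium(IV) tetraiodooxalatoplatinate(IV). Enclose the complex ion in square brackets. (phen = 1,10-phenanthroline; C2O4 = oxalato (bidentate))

[IrF2(phen)2][Pt(C2O4)I4]

Cation [Ir…]: ligand charges -2, Ir(IV) ⇒ ion charge 2+.
Anion [Pt…]: ligand charges -6, Pt(IV) ⇒ ion charge 2−.
One 2+ cation balances one 2− anion.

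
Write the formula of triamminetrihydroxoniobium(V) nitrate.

[Nb(NH3)3(OH)3](NO3)2

Ligands: 3 hydroxo (OH, -1), 3 ammine (NH3, neutral). Ligand charge sum = -3.
Charge balance with nitrate (-1) requires 1 complex ion per 2 nitrate.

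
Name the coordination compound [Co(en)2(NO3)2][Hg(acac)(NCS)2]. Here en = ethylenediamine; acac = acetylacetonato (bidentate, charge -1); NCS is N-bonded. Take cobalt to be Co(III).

Both ions are complex: the cation is named first with the plain metal name, the anion second with the -ate form; each ion's ligands are alphabetised independently.
Co is given as +3; the cation's ligand charges sum to -2, so the complex cation is 1+.
A 1:1 salt means the anion carries the equal and opposite charge, 1−.
Anion: ligand charges sum to -3; for the ion to be 1−, Hg = +2.

bis(ethylenediamine)dinitratocobalt(III) (acetylacetonato)diisothiocyanatomercurate(II)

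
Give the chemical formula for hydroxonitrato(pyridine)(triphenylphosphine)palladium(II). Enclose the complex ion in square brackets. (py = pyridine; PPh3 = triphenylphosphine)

[Pd(NO3)(OH)(PPh3)(py)]

Ligands: 1 pyridine (py, neutral), 1 triphenylphosphine (PPh3, neutral), 1 hydroxo (OH, -1), 1 nitrato (NO3, -1). Ligand charge sum = -2.
With Pd in oxidation state +2, the complex ion is [Pd...].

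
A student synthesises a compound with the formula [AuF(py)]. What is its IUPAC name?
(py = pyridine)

There is no counter-ion, so the complex is neutral overall.
Ligand charges: 1×fluoro (-1 each), 1×pyridine (neutral); total -1. So Au + (-1) = 0, giving Au = +1.
Ligands are named alphabetically: fluoro before pyridine.

fluoro(pyridine)gold(I)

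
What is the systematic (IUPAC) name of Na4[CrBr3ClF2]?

sodium tribromochlorodifluorochromate(II)

The 4 sodium counter-ions carry a total charge of +4, so each complex ion is 4−.
Ligand charges: 1×chloro (-1 each), 3×bromo (-1 each), 2×fluoro (-1 each); total -6. So Cr + (-6) = 4−, giving Cr = +2.
The complex ion is anionic, so chromium takes the -ate form chromate(II).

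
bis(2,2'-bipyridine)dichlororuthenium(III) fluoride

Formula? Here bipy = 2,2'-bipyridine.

[Ru(bipy)2Cl2]F

Ligands: 2 2,2'-bipyridine (bipy, neutral), 2 chloro (Cl, -1). Ligand charge sum = -2.
With Ru in oxidation state +3, the complex ion is [Ru...]^1+.
Charge balance with fluoride (-1) requires 1 complex ion per 1 fluoride.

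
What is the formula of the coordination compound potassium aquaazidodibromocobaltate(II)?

Ligands: 1 aqua (H2O, neutral), 2 bromo (Br, -1), 1 azido (N3, -1). Ligand charge sum = -3.
With Co in oxidation state +2, the complex ion is [Co...]^1−.
Charge balance with potassium (+1) requires 1 complex ion per 1 potassium.

K[CoBr2(H2O)(N3)]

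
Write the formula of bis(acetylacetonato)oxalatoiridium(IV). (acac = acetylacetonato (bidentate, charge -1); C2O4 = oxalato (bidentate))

Ligands: 2 acetylacetonato (acac, -1), 1 oxalato (C2O4, -2). Ligand charge sum = -4.
With Ir in oxidation state +4, the complex ion is [Ir...].

[Ir(acac)2(C2O4)]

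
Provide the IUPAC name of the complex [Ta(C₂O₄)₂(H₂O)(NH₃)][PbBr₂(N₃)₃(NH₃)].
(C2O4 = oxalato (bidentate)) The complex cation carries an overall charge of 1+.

Both ions are complex: the cation is named first with the plain metal name, the anion second with the -ate form; each ion's ligands are alphabetised independently.
The complex cation is given as 1+; its ligand charges sum to -4, so Ta = +5.
A 1:1 salt means the anion carries the equal and opposite charge, 1−.
Anion: ligand charges sum to -5; for the ion to be 1−, Pb = +4.

ammineaquadioxalatotantalum(V) amminetriazidodibromoplumbate(IV)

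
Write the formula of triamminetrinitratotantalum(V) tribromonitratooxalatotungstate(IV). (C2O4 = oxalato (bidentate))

[Ta(NH3)3(NO3)3][WBr3(C2O4)(NO3)]

Cation [Ta…]: ligand charges -3, Ta(V) ⇒ ion charge 2+.
Anion [W…]: ligand charges -6, W(IV) ⇒ ion charge 2−.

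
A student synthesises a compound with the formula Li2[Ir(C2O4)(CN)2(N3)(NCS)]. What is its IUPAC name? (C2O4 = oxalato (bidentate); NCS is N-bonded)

lithium azidodicyanoisothiocyanatooxalatoiridate(IV)

The 2 lithium counter-ions carry a total charge of +2, so each complex ion is 2−.
Ligand charges: 1×azido (-1 each), 1×oxalato (-2 each), 1×isothiocyanato (-1 each), 2×cyano (-1 each); total -6. So Ir + (-6) = 2−, giving Ir = +4.
Ligands are named alphabetically: azido before cyano before isothiocyanato before oxalato.
The complex ion is anionic, so iridium takes the -ate form iridate(IV).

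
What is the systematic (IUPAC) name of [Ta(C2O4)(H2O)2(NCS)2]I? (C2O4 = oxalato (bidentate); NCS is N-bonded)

diaquadiisothiocyanatooxalatotantalum(V) iodide

The 1 iodide counter-ion carries a total charge of -1, so each complex ion is 1+.
Ligand charges: 1×oxalato (-2 each), 2×aqua (neutral), 2×isothiocyanato (-1 each); total -4. So Ta + (-4) = 1+, giving Ta = +5.
Ligands are named alphabetically: aqua before isothiocyanato before oxalato.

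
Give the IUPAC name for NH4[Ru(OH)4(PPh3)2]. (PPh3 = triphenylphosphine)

The 1 ammonium counter-ion carries a total charge of +1, so each complex ion is 1−.
Ligand charges: 2×triphenylphosphine (neutral), 4×hydroxo (-1 each); total -4. So Ru + (-4) = 1−, giving Ru = +3.
Ligands are named alphabetically: hydroxo before triphenylphosphine.
The complex ion is anionic, so ruthenium takes the -ate form ruthenate(III).

ammonium tetrahydroxobis(triphenylphosphine)ruthenate(III)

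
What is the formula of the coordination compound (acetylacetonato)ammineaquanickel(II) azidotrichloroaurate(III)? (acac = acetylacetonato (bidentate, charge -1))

Cation [Ni…]: ligand charges -1, Ni(II) ⇒ ion charge 1+.
Anion [Au…]: ligand charges -4, Au(III) ⇒ ion charge 1−.
One 1+ cation balances one 1− anion.

[Ni(acac)(H2O)(NH3)][AuCl3(N3)]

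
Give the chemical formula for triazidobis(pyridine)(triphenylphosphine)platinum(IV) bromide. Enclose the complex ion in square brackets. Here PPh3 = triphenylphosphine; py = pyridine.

[Pt(N3)3(PPh3)(py)2]Br

Ligands: 3 azido (N3, -1), 1 triphenylphosphine (PPh3, neutral), 2 pyridine (py, neutral). Ligand charge sum = -3.
With Pt in oxidation state +4, the complex ion is [Pt...]^1+.
Charge balance with bromide (-1) requires 1 complex ion per 1 bromide.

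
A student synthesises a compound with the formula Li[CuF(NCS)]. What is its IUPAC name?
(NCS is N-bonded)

The 1 lithium counter-ion carries a total charge of +1, so each complex ion is 1−.
Ligand charges: 1×isothiocyanato (-1 each), 1×fluoro (-1 each); total -2. So Cu + (-2) = 1−, giving Cu = +1.
The complex ion is anionic, so copper takes the -ate form cuprate(I).

lithium fluoroisothiocyanatocuprate(I)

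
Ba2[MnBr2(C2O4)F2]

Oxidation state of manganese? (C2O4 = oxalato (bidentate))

+2

2 barium outside the brackets (+2 each) → the complex ion is 4−.
Ligand charges: 2×Br = -2; 1×C2O4 = -2; 2×F = -2; sum -6.
Mn + (-6) = 4− ⇒ Mn is +2.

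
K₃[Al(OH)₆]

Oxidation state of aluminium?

+3

3 potassium outside the brackets (+1 each) → the complex ion is 3−.
Ligand charges: 6×OH = -6; sum -6.
Al + (-6) = 3− ⇒ Al is +3.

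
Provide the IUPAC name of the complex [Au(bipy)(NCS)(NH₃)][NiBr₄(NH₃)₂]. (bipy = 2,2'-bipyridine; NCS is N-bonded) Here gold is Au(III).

Au is given as +3; the cation's ligand charges sum to -1, so the complex cation is 2+.
A 1:1 salt means the anion carries the equal and opposite charge, 2−.
Anion: ligand charges sum to -4; for the ion to be 2−, Ni = +2.

ammine(2,2'-bipyridine)isothiocyanatogold(III) diamminetetrabromonickelate(II)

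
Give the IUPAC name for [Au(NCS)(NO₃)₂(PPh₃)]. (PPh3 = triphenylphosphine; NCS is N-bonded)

isothiocyanatodinitrato(triphenylphosphine)gold(III)

There is no counter-ion, so the complex is neutral overall.
Ligand charges: 1×triphenylphosphine (neutral), 2×nitrato (-1 each), 1×isothiocyanato (-1 each); total -3. So Au + (-3) = 0, giving Au = +3.
Ligands are named alphabetically: isothiocyanato before nitrato before triphenylphosphine.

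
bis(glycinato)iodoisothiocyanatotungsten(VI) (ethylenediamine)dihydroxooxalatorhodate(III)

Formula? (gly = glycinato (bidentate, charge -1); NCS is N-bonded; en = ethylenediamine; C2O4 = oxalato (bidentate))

[W(gly)2I(NCS)][Rh(C2O4)(en)(OH)2]2

Cation [W…]: ligand charges -4, W(VI) ⇒ ion charge 2+.
Anion [Rh…]: ligand charges -4, Rh(III) ⇒ ion charge 1−.
One 2+ cation requires 2 of the 1− anion.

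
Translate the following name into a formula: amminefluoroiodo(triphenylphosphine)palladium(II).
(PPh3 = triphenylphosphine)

[PdFI(NH3)(PPh3)]

Ligands: 1 fluoro (F, -1), 1 ammine (NH3, neutral), 1 iodo (I, -1), 1 triphenylphosphine (PPh3, neutral). Ligand charge sum = -2.
With Pd in oxidation state +2, the complex ion is [Pd...].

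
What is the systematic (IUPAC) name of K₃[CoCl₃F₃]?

The 3 potassium counter-ions carry a total charge of +3, so each complex ion is 3−.
Ligand charges: 3×chloro (-1 each), 3×fluoro (-1 each); total -6. So Co + (-6) = 3−, giving Co = +3.
Ligands are named alphabetically: chloro before fluoro.
The complex ion is anionic, so cobalt takes the -ate form cobaltate(III).

potassium trichlorotrifluorocobaltate(III)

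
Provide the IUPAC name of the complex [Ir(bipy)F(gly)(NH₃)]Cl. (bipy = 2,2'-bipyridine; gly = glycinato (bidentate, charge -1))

The 1 chloride counter-ion carries a total charge of -1, so each complex ion is 1+.
Ligand charges: 1×2,2'-bipyridine (neutral), 1×glycinato (-1 each), 1×ammine (neutral), 1×fluoro (-1 each); total -2. So Ir + (-2) = 1+, giving Ir = +3.
Ligands are named alphabetically: ammine before bipyridine before fluoro before glycinato.

ammine(2,2'-bipyridine)fluoro(glycinato)iridium(III) chloride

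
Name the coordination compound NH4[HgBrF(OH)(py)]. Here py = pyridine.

ammonium bromofluorohydroxo(pyridine)mercurate(II)

The 1 ammonium counter-ion carries a total charge of +1, so each complex ion is 1−.
Ligand charges: 1×hydroxo (-1 each), 1×bromo (-1 each), 1×pyridine (neutral), 1×fluoro (-1 each); total -3. So Hg + (-3) = 1−, giving Hg = +2.
Ligands are named alphabetically: bromo before fluoro before hydroxo before pyridine.
The complex ion is anionic, so mercury takes the -ate form mercurate(II).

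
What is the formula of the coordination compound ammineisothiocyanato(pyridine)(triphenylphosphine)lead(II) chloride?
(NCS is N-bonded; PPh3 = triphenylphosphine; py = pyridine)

[Pb(NCS)(NH3)(PPh3)(py)]Cl

Ligands: 1 ammine (NH3, neutral), 1 isothiocyanato (NCS, -1), 1 triphenylphosphine (PPh3, neutral), 1 pyridine (py, neutral). Ligand charge sum = -1.
With Pb in oxidation state +2, the complex ion is [Pb...]^1+.
Charge balance with chloride (-1) requires 1 complex ion per 1 chloride.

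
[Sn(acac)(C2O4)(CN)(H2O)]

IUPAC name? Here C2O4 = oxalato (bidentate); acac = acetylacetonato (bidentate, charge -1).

(acetylacetonato)aquacyanooxalatotin(IV)

There is no counter-ion, so the complex is neutral overall.
Ligand charges: 1×oxalato (-2 each), 1×acetylacetonato (-1 each), 1×aqua (neutral), 1×cyano (-1 each); total -4. So Sn + (-4) = 0, giving Sn = +4.
Ligands are named alphabetically: acetylacetonato before aqua before cyano before oxalato.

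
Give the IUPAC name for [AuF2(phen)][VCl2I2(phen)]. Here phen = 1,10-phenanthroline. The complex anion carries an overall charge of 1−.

The complex anion is given as 1−; its ligand charges sum to -4, so V = +3.
A 1:1 salt means the cation carries the equal and opposite charge, 1+.
Cation: ligand charges sum to -2; for the ion to be 1+, Au = +3.

difluoro(1,10-phenanthroline)gold(III) dichlorodiiodo(1,10-phenanthroline)vanadate(III)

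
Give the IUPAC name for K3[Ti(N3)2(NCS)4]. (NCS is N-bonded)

potassium diazidotetraisothiocyanatotitanate(III)

The 3 potassium counter-ions carry a total charge of +3, so each complex ion is 3−.
Ligand charges: 4×isothiocyanato (-1 each), 2×azido (-1 each); total -6. So Ti + (-6) = 3−, giving Ti = +3.
Ligands are named alphabetically: azido before isothiocyanato.
The complex ion is anionic, so titanium takes the -ate form titanate(III).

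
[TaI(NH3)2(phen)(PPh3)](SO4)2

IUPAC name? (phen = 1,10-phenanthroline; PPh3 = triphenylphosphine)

The 2 sulfate counter-ions carry a total charge of -4, so each complex ion is 4+.
Ligand charges: 1×1,10-phenanthroline (neutral), 1×iodo (-1 each), 1×triphenylphosphine (neutral), 2×ammine (neutral); total -1. So Ta + (-1) = 4+, giving Ta = +5.
Ligands are named alphabetically: ammine before iodo before phenanthroline before triphenylphosphine.

diammineiodo(1,10-phenanthroline)(triphenylphosphine)tantalum(V) sulfate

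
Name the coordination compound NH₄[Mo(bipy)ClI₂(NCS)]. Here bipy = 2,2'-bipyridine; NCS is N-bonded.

The 1 ammonium counter-ion carries a total charge of +1, so each complex ion is 1−.
Ligand charges: 2×iodo (-1 each), 1×2,2'-bipyridine (neutral), 1×isothiocyanato (-1 each), 1×chloro (-1 each); total -4. So Mo + (-4) = 1−, giving Mo = +3.
Ligands are named alphabetically: bipyridine before chloro before iodo before isothiocyanato.
The complex ion is anionic, so molybdenum takes the -ate form molybdate(III).

ammonium (2,2'-bipyridine)chlorodiiodoisothiocyanatomolybdate(III)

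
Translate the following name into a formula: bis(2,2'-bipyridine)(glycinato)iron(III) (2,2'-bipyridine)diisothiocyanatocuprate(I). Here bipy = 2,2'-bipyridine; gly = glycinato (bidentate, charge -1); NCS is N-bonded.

Cation [Fe…]: ligand charges -1, Fe(III) ⇒ ion charge 2+.
Anion [Cu…]: ligand charges -2, Cu(I) ⇒ ion charge 1−.
One 2+ cation requires 2 of the 1− anion.

[Fe(bipy)2(gly)][Cu(bipy)(NCS)2]2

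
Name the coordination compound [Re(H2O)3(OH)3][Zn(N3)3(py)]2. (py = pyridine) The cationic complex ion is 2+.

triaquatrihydroxorhenium(V) triazido(pyridine)zincate(II)

Both ions are complex: the cation is named first with the plain metal name, the anion second with the -ate form; each ion's ligands are alphabetised independently.
The complex cation is given as 2+; its ligand charges sum to -3, so Re = +5.
With 2 anions per cation, each anion must be 2/2 = 1−.
Anion: ligand charges sum to -3; for the ion to be 1−, Zn = +2.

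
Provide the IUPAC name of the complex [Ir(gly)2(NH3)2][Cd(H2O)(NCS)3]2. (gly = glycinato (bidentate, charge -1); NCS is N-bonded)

Cadmium is always +2 in its complexes; the anion's ligand charges sum to -3, so the complex anion is 1−.
With 2 anions per cation, the cation must be 2×1 = 2+.
Cation: ligand charges sum to -2; for the ion to be 2+, Ir = +4.

diamminebis(glycinato)iridium(IV) aquatriisothiocyanatocadmate(II)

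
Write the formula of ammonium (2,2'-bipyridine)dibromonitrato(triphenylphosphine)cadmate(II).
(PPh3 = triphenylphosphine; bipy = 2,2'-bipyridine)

NH4[Cd(bipy)Br2(NO3)(PPh3)]

Ligands: 1 triphenylphosphine (PPh3, neutral), 1 2,2'-bipyridine (bipy, neutral), 2 bromo (Br, -1), 1 nitrato (NO3, -1). Ligand charge sum = -3.
With Cd in oxidation state +2, the complex ion is [Cd...]^1−.
Charge balance with ammonium (+1) requires 1 complex ion per 1 ammonium.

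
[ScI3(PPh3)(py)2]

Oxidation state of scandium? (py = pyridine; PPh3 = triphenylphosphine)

No counter-ion: the bracketed complex is neutral.
Ligand charges: 2×py neutral; 1×PPh3 neutral; 3×I = -3; sum -3.
Sc + (-3) = 0 ⇒ Sc is +3.

+3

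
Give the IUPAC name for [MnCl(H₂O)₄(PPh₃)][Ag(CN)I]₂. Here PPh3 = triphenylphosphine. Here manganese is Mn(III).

Both ions are complex: the cation is named first with the plain metal name, the anion second with the -ate form; each ion's ligands are alphabetised independently.
Mn is given as +3; the cation's ligand charges sum to -1, so the complex cation is 2+.
With 2 anions per cation, each anion must be 2/2 = 1−.
Anion: ligand charges sum to -2; for the ion to be 1−, Ag = +1.

tetraaquachloro(triphenylphosphine)manganese(III) cyanoiodoargentate(I)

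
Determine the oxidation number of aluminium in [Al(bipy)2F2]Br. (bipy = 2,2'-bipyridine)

1 bromide outside the brackets (-1 each) → the complex ion is 1+.
Ligand charges: 2×bipy neutral; 2×F = -2; sum -2.
Al + (-2) = 1+ ⇒ Al is +3.

+3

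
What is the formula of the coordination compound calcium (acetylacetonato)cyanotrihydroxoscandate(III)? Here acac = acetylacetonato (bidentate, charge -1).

Ligands: 3 hydroxo (OH, -1), 1 acetylacetonato (acac, -1), 1 cyano (CN, -1). Ligand charge sum = -5.
With Sc in oxidation state +3, the complex ion is [Sc...]^2−.
Charge balance with calcium (+2) requires 1 complex ion per 1 calcium.

Ca[Sc(acac)(CN)(OH)3]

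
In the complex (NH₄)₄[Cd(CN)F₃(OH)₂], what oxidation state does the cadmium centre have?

4 ammonium outside the brackets (+1 each) → the complex ion is 4−.
Ligand charges: 3×F = -3; 2×OH = -2; 1×CN = -1; sum -6.
Cd + (-6) = 4− ⇒ Cd is +2.

+2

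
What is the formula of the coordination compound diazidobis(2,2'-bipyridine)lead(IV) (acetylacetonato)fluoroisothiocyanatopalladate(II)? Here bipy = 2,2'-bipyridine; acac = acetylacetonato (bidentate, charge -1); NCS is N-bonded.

Cation [Pb…]: ligand charges -2, Pb(IV) ⇒ ion charge 2+.
Anion [Pd…]: ligand charges -3, Pd(II) ⇒ ion charge 1−.
One 2+ cation requires 2 of the 1− anion.

[Pb(bipy)2(N3)2][Pd(acac)F(NCS)]2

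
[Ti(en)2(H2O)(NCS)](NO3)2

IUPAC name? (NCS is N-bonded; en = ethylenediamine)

aquabis(ethylenediamine)isothiocyanatotitanium(III) nitrate

The 2 nitrate counter-ions carry a total charge of -2, so each complex ion is 2+.
Ligand charges: 1×aqua (neutral), 1×isothiocyanato (-1 each), 2×ethylenediamine (neutral); total -1. So Ti + (-1) = 2+, giving Ti = +3.
Ligands are named alphabetically: aqua before ethylenediamine before isothiocyanato.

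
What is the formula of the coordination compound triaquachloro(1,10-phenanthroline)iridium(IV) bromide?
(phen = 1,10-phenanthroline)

[IrCl(H2O)3(phen)]Br3

Ligands: 3 aqua (H2O, neutral), 1 1,10-phenanthroline (phen, neutral), 1 chloro (Cl, -1). Ligand charge sum = -1.
With Ir in oxidation state +4, the complex ion is [Ir...]^3+.
Charge balance with bromide (-1) requires 1 complex ion per 3 bromide.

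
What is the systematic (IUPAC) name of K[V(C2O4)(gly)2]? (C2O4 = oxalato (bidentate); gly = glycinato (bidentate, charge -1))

The 1 potassium counter-ion carries a total charge of +1, so each complex ion is 1−.
Ligand charges: 1×oxalato (-2 each), 2×glycinato (-1 each); total -4. So V + (-4) = 1−, giving V = +3.
Ligands are named alphabetically: glycinato before oxalato.
The complex ion is anionic, so vanadium takes the -ate form vanadate(III).

potassium bis(glycinato)oxalatovanadate(III)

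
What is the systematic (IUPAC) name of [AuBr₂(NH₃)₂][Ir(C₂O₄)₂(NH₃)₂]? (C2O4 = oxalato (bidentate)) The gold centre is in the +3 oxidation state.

Both ions are complex: the cation is named first with the plain metal name, the anion second with the -ate form; each ion's ligands are alphabetised independently.
Au is given as +3; the cation's ligand charges sum to -2, so the complex cation is 1+.
A 1:1 salt means the anion carries the equal and opposite charge, 1−.
Anion: ligand charges sum to -4; for the ion to be 1−, Ir = +3.

diamminedibromogold(III) diamminedioxalatoiridate(III)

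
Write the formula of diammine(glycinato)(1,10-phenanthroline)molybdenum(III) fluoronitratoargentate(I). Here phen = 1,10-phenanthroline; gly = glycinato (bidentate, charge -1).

[Mo(gly)(NH3)2(phen)][AgF(NO3)]2

Cation [Mo…]: ligand charges -1, Mo(III) ⇒ ion charge 2+.
Anion [Ag…]: ligand charges -2, Ag(I) ⇒ ion charge 1−.
One 2+ cation requires 2 of the 1− anion.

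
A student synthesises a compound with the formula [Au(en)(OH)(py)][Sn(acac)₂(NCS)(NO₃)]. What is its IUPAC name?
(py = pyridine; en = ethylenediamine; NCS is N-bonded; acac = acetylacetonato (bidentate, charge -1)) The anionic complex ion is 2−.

(ethylenediamine)hydroxo(pyridine)gold(III) bis(acetylacetonato)isothiocyanatonitratostannate(II)

Both ions are complex: the cation is named first with the plain metal name, the anion second with the -ate form; each ion's ligands are alphabetised independently.
The complex anion is given as 2−; its ligand charges sum to -4, so Sn = +2.
A 1:1 salt means the cation carries the equal and opposite charge, 2+.
Cation: ligand charges sum to -1; for the ion to be 2+, Au = +3.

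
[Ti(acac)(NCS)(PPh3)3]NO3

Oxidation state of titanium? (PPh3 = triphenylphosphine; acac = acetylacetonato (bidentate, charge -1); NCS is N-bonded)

+3

1 nitrate outside the brackets (-1 each) → the complex ion is 1+.
Ligand charges: 3×PPh3 neutral; 1×acac = -1; 1×NCS = -1; sum -2.
Ti + (-2) = 1+ ⇒ Ti is +3.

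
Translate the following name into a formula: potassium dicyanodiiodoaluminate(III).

Ligands: 2 cyano (CN, -1), 2 iodo (I, -1). Ligand charge sum = -4.
Charge balance with potassium (+1) requires 1 complex ion per 1 potassium.

K[Al(CN)2I2]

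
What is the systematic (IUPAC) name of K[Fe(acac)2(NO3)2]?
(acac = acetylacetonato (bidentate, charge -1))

The 1 potassium counter-ion carries a total charge of +1, so each complex ion is 1−.
Ligand charges: 2×acetylacetonato (-1 each), 2×nitrato (-1 each); total -4. So Fe + (-4) = 1−, giving Fe = +3.
The complex ion is anionic, so iron takes the -ate form ferrate(III).

potassium bis(acetylacetonato)dinitratoferrate(III)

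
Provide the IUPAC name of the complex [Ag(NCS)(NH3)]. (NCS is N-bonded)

ammineisothiocyanatosilver(I)

There is no counter-ion, so the complex is neutral overall.
Ligand charges: 1×ammine (neutral), 1×isothiocyanato (-1 each); total -1. So Ag + (-1) = 0, giving Ag = +1.
Ligands are named alphabetically: ammine before isothiocyanato.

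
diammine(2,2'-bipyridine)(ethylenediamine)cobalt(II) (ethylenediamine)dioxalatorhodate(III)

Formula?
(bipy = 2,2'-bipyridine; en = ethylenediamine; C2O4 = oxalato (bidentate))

Cation [Co…]: ligand charges 0, Co(II) ⇒ ion charge 2+.
Anion [Rh…]: ligand charges -4, Rh(III) ⇒ ion charge 1−.
One 2+ cation requires 2 of the 1− anion.

[Co(bipy)(en)(NH3)2][Rh(C2O4)2(en)]2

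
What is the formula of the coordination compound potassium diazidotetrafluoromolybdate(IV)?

Ligands: 2 azido (N3, -1), 4 fluoro (F, -1). Ligand charge sum = -6.
With Mo in oxidation state +4, the complex ion is [Mo...]^2−.
Charge balance with potassium (+1) requires 1 complex ion per 2 potassium.

K2[MoF4(N3)2]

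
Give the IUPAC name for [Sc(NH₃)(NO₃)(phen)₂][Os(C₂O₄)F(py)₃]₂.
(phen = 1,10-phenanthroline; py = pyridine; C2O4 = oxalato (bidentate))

amminenitratobis(1,10-phenanthroline)scandium(III) fluorooxalatotris(pyridine)osmate(II)

Scandium is always +3 in its complexes; the cation's ligand charges sum to -1, so the complex cation is 2+.
With 2 anions per cation, each anion must be 2/2 = 1−.
Anion: ligand charges sum to -3; for the ion to be 1−, Os = +2.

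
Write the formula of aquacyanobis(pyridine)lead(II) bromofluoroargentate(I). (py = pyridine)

Cation [Pb…]: ligand charges -1, Pb(II) ⇒ ion charge 1+.
Anion [Ag…]: ligand charges -2, Ag(I) ⇒ ion charge 1−.

[Pb(CN)(H2O)(py)2][AgBrF]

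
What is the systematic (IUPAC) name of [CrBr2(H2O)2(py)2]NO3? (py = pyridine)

The 1 nitrate counter-ion carries a total charge of -1, so each complex ion is 1+.
Ligand charges: 2×pyridine (neutral), 2×aqua (neutral), 2×bromo (-1 each); total -2. So Cr + (-2) = 1+, giving Cr = +3.
Ligands are named alphabetically: aqua before bromo before pyridine.

diaquadibromobis(pyridine)chromium(III) nitrate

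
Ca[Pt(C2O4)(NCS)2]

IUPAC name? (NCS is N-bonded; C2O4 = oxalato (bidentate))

calcium diisothiocyanatooxalatoplatinate(II)

The 1 calcium counter-ion carries a total charge of +2, so each complex ion is 2−.
Ligand charges: 2×isothiocyanato (-1 each), 1×oxalato (-2 each); total -4. So Pt + (-4) = 2−, giving Pt = +2.
The complex ion is anionic, so platinum takes the -ate form platinate(II).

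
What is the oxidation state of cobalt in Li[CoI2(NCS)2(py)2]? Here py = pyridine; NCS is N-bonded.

1 lithium outside the brackets (+1 each) → the complex ion is 1−.
Ligand charges: 2×I = -2; 2×py neutral; 2×NCS = -2; sum -4.
Co + (-4) = 1− ⇒ Co is +3.

+3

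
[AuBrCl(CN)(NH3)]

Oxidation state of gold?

+3

No counter-ion: the bracketed complex is neutral.
Ligand charges: 1×Cl = -1; 1×Br = -1; 1×NH3 neutral; 1×CN = -1; sum -3.
Au + (-3) = 0 ⇒ Au is +3.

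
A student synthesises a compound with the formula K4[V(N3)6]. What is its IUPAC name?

The 4 potassium counter-ions carry a total charge of +4, so each complex ion is 4−.
Ligand charges: 6×azido (-1 each); total -6. So V + (-6) = 4−, giving V = +2.
The complex ion is anionic, so vanadium takes the -ate form vanadate(II).

potassium hexaazidovanadate(II)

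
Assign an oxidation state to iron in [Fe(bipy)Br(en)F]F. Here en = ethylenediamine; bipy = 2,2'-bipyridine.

1 fluoride outside the brackets (-1 each) → the complex ion is 1+.
Ligand charges: 1×F = -1; 1×en neutral; 1×bipy neutral; 1×Br = -1; sum -2.
Fe + (-2) = 1+ ⇒ Fe is +3.

+3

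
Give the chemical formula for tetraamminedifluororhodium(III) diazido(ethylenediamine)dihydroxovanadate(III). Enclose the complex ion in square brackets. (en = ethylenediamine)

Cation [Rh…]: ligand charges -2, Rh(III) ⇒ ion charge 1+.
Anion [V…]: ligand charges -4, V(III) ⇒ ion charge 1−.
One 1+ cation balances one 1− anion.

[RhF2(NH3)4][V(en)(N3)2(OH)2]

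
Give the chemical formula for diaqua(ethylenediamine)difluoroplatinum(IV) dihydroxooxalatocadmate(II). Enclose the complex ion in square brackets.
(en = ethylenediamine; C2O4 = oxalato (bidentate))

Cation [Pt…]: ligand charges -2, Pt(IV) ⇒ ion charge 2+.
Anion [Cd…]: ligand charges -4, Cd(II) ⇒ ion charge 2−.
One 2+ cation balances one 2− anion.

[Pt(en)F2(H2O)2][Cd(C2O4)(OH)2]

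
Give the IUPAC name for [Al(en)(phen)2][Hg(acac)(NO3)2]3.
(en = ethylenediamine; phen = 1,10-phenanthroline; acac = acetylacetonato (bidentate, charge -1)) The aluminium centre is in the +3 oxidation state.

Both ions are complex: the cation is named first with the plain metal name, the anion second with the -ate form; each ion's ligands are alphabetised independently.
Al is given as +3; the cation's ligand charges sum to 0, so the complex cation is 3+.
With 3 anions per cation, each anion must be 3/3 = 1−.
Anion: ligand charges sum to -3; for the ion to be 1−, Hg = +2.

(ethylenediamine)bis(1,10-phenanthroline)aluminium(III) (acetylacetonato)dinitratomercurate(II)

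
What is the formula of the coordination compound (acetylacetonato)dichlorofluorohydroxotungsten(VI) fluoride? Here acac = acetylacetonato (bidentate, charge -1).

Ligands: 1 acetylacetonato (acac, -1), 2 chloro (Cl, -1), 1 hydroxo (OH, -1), 1 fluoro (F, -1). Ligand charge sum = -5.
With W in oxidation state +6, the complex ion is [W...]^1+.
Charge balance with fluoride (-1) requires 1 complex ion per 1 fluoride.

[W(acac)Cl2F(OH)]F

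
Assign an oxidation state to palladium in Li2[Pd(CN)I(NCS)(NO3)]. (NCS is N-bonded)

+2

2 lithium outside the brackets (+1 each) → the complex ion is 2−.
Ligand charges: 1×NCS = -1; 1×CN = -1; 1×NO3 = -1; 1×I = -1; sum -4.
Pd + (-4) = 2− ⇒ Pd is +2.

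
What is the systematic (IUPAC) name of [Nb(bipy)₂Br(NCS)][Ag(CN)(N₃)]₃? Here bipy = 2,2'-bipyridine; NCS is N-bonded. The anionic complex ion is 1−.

bis(2,2'-bipyridine)bromoisothiocyanatoniobium(V) azidocyanoargentate(I)

The complex anion is given as 1−; its ligand charges sum to -2, so Ag = +1.
With 3 anions per cation, the cation must be 3×1 = 3+.
Cation: ligand charges sum to -2; for the ion to be 3+, Nb = +5.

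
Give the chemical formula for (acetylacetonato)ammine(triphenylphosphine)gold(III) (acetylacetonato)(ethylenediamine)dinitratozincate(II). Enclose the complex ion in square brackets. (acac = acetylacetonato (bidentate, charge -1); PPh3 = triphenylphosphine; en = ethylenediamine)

Cation [Au…]: ligand charges -1, Au(III) ⇒ ion charge 2+.
Anion [Zn…]: ligand charges -3, Zn(II) ⇒ ion charge 1−.
One 2+ cation requires 2 of the 1− anion.

[Au(acac)(NH3)(PPh3)][Zn(acac)(en)(NO3)2]2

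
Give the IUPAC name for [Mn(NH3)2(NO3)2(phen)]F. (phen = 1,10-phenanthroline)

The 1 fluoride counter-ion carries a total charge of -1, so each complex ion is 1+.
Ligand charges: 1×1,10-phenanthroline (neutral), 2×nitrato (-1 each), 2×ammine (neutral); total -2. So Mn + (-2) = 1+, giving Mn = +3.
Ligands are named alphabetically: ammine before nitrato before phenanthroline.

diamminedinitrato(1,10-phenanthroline)manganese(III) fluoride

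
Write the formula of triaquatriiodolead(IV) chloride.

Ligands: 3 aqua (H2O, neutral), 3 iodo (I, -1). Ligand charge sum = -3.
Charge balance with chloride (-1) requires 1 complex ion per 1 chloride.

[Pb(H2O)3I3]Cl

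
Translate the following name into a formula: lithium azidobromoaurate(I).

Li[AuBr(N3)]

Ligands: 1 azido (N3, -1), 1 bromo (Br, -1). Ligand charge sum = -2.
With Au in oxidation state +1, the complex ion is [Au...]^1−.
Charge balance with lithium (+1) requires 1 complex ion per 1 lithium.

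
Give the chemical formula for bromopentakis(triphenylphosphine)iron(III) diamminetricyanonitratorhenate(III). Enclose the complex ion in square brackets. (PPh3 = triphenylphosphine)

Cation [Fe…]: ligand charges -1, Fe(III) ⇒ ion charge 2+.
Anion [Re…]: ligand charges -4, Re(III) ⇒ ion charge 1−.

[FeBr(PPh3)5][Re(CN)3(NH3)2(NO3)]2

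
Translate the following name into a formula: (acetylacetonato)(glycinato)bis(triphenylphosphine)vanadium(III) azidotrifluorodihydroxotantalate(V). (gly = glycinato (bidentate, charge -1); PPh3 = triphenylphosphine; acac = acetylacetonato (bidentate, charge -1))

Cation [V…]: ligand charges -2, V(III) ⇒ ion charge 1+.
Anion [Ta…]: ligand charges -6, Ta(V) ⇒ ion charge 1−.
One 1+ cation balances one 1− anion.

[V(acac)(gly)(PPh3)2][TaF3(N3)(OH)2]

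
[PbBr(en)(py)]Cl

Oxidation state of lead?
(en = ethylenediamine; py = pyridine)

+2

1 chloride outside the brackets (-1 each) → the complex ion is 1+.
Ligand charges: 1×en neutral; 1×py neutral; 1×Br = -1; sum -1.
Pb + (-1) = 1+ ⇒ Pb is +2.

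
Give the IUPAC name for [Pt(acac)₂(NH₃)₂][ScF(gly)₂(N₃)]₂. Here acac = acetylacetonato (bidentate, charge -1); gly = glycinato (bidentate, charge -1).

bis(acetylacetonato)diammineplatinum(IV) azidofluorobis(glycinato)scandate(III)

Scandium is always +3 in its complexes; the anion's ligand charges sum to -4, so the complex anion is 1−.
With 2 anions per cation, the cation must be 2×1 = 2+.
Cation: ligand charges sum to -2; for the ion to be 2+, Pt = +4.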